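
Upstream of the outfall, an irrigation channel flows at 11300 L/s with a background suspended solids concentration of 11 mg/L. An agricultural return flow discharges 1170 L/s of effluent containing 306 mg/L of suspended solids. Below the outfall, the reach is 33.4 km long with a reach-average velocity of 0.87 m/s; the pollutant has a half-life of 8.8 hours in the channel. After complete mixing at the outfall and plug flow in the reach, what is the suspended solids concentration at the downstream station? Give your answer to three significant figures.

After mixing, C = (11300·11.00 + 1170·306.0) / 12470 = 482300/12470 = 38.68 mg/L.
Travel time t = 33.4·1000 / 0.87 = 38390 s = 10.66 h.
Half-life 8.8 h → k = ln 2 / 8.8 = 0.07877 h⁻¹ = 1.890 d⁻¹.
Applying C = C₀e^(−kt): 38.68 × 0.4317 = 16.70 mg/L.

16.7 mg/L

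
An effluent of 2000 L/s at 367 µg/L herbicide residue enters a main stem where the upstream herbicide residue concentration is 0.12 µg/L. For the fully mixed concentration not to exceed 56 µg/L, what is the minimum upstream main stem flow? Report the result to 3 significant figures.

11100 L/s

Set C_mix = 56: (Q·0.1200 + 2000·367.0) / (Q + 2000) = 56
→ Q = 2000·(367.0 − 56)/(56 − 0.1200) = 11130 L/s.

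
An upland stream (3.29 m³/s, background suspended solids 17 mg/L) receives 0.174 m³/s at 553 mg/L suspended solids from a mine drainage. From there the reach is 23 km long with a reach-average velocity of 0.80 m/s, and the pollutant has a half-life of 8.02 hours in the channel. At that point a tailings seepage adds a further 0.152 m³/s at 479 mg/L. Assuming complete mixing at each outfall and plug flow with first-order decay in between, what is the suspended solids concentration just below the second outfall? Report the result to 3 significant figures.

Mass balance: C = (3.290·17.00 + 0.1740·553.0) / 3.464 = 152.2/3.464 = 43.92 mg/L; combined flow 3.464 m³/s.
Travel time t = 23·1000 / 0.80 = 28750 s = 7.986 h.
Half-life 8.02 h → k = ln 2 / 8.02 = 0.08643 h⁻¹ = 2.074 d⁻¹.
First-order decay: C = 43.92·exp(−k·t) = 43.92·0.5015 = 22.03 mg/L.
At the second outfall, C = (3.464·22.03 + 0.1520·479.0) / (3.464 + 0.1520) = 41.24 mg/L.

41.2 mg/L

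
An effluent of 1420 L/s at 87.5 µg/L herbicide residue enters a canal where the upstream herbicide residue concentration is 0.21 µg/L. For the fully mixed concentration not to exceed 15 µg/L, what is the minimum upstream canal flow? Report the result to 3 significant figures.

6960 L/s

Set C_mix = 15: (Q·0.2100 + 1420·87.50) / (Q + 1420) = 15
→ Q = 1420·(87.50 − 15)/(15 − 0.2100) = 6961 L/s.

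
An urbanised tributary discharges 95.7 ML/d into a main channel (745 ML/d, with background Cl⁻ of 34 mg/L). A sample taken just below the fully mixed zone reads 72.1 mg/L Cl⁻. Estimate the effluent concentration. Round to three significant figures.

Mass balance: 745.0·34.00 + 95.70·Cₑ = 840.7·72.10
→ Cₑ = (840.7·72.10 − 745.0·34.00) / 95.70 = 368.7 mg/L.

369 mg/L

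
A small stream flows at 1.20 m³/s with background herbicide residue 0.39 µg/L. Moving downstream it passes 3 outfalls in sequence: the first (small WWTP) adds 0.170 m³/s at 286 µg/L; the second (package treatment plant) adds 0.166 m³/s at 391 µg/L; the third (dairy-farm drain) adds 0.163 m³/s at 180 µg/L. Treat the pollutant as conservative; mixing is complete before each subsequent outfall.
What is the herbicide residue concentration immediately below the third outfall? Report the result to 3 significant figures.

84.4 µg/L

Outfall 1: combined Q = 1.370 m³/s; C = (1.200·0.3900 + 0.1700·286.0)/1.370 = 35.83 µg/L.
Outfall 2: combined Q = 1.536 m³/s; C = (1.370·35.83 + 0.1660·391.0)/1.536 = 74.21 µg/L.
Outfall 3: combined Q = 1.699 m³/s; C = (1.536·74.21 + 0.1630·180.0)/1.699 = 84.36 µg/L.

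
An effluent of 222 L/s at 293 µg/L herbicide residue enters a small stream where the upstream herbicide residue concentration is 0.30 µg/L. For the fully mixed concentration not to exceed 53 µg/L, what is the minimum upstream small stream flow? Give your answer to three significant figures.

1010 L/s

Set C_mix = 53: (Q·0.3000 + 222.0·293.0) / (Q + 222.0) = 53
→ Q = 222.0·(293.0 − 53)/(53 − 0.3000) = 1011 L/s.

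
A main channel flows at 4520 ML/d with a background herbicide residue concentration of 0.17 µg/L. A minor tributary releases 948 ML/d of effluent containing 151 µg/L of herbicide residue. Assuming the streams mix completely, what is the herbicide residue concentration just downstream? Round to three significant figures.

26.3 µg/L

Mass balance: C = (4520·0.1700 + 948.0·151.0) / 5468 = 143900/5468 = 26.32 µg/L.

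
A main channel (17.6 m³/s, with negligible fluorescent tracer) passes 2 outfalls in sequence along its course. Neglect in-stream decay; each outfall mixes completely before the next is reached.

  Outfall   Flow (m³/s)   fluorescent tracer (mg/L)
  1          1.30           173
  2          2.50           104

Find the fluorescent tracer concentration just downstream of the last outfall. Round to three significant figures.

22.7 mg/L

Below outfall 1: Q → 18.90 m³/s, C = (17.60·0 + 1.300·173.0)/18.90 = 11.90 mg/L.
Below outfall 2: Q → 21.40 m³/s, C = (18.90·11.90 + 2.500·104.0)/21.40 = 22.66 mg/L.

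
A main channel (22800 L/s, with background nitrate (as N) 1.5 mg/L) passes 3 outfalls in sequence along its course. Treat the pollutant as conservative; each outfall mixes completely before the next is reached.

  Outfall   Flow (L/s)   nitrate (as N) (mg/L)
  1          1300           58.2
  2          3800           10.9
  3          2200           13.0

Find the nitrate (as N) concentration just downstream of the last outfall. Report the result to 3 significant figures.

After outfall 1: Q = 22800 + 1300 = 24100 L/s; C = (22800·1.500 + 1300·58.20)/24100 = 4.559 mg/L.
After outfall 2: Q = 24100 + 3800 = 27900 L/s; C = (24100·4.559 + 3800·10.90)/27900 = 5.422 mg/L.
After outfall 3: Q = 27900 + 2200 = 30100 L/s; C = (27900·5.422 + 2200·13.00)/30100 = 5.976 mg/L.

5.98 mg/L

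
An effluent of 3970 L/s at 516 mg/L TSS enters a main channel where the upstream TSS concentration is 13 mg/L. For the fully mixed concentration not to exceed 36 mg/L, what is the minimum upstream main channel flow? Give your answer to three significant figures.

Set C_mix = 36: (Q·13.00 + 3970·516.0) / (Q + 3970) = 36
→ Q = 3970·(516.0 − 36)/(36 − 13.00) = 82850 L/s.

82900 L/s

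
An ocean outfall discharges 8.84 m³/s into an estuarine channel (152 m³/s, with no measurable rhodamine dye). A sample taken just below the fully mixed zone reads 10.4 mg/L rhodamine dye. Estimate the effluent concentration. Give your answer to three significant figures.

Mass balance: 152.0·0 + 8.840·Cₑ = 160.8·10.40
→ Cₑ = (160.8·10.40 − 152.0·0) / 8.840 = 189.2 mg/L.

189 mg/L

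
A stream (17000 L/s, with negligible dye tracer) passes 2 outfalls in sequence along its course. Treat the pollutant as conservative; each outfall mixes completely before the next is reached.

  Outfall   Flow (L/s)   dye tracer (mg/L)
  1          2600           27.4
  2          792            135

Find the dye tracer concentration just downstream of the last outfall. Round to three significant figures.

8.74 mg/L

After outfall 1: Q = 17000 + 2600 = 19600 L/s; C = (17000·0 + 2600·27.40)/19600 = 3.635 mg/L.
After outfall 2: Q = 19600 + 792.0 = 20390 L/s; C = (19600·3.635 + 792.0·135.0)/20390 = 8.737 mg/L.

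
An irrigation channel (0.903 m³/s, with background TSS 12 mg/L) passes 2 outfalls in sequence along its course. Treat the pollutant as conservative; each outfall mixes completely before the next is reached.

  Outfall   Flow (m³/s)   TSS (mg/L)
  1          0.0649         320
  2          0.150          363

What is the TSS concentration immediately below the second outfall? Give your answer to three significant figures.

Below outfall 1: Q → 0.9679 m³/s, C = (0.9030·12.00 + 0.06490·320.0)/0.9679 = 32.65 mg/L.
Below outfall 2: Q → 1.118 m³/s, C = (0.9679·32.65 + 0.1500·363.0)/1.118 = 76.98 mg/L.

77.0 mg/L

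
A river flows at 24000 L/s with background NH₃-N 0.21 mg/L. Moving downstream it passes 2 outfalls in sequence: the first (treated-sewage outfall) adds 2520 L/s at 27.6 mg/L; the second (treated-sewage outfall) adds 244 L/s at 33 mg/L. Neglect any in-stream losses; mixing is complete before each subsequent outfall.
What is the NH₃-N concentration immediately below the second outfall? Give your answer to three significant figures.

3.09 mg/L

Outfall 1: combined Q = 26520 L/s; C = (24000·0.2100 + 2520·27.60)/26520 = 2.813 mg/L.
Outfall 2: combined Q = 26760 L/s; C = (26520·2.813 + 244.0·33.00)/26760 = 3.088 mg/L.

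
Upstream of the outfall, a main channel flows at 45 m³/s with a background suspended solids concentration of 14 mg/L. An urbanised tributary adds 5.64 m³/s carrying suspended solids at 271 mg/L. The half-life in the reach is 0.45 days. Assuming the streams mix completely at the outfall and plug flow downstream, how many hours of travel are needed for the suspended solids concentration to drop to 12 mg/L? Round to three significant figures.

Conservation of mass: C = (45.00·14.00 + 5.640·271.0) / 50.64 = 2158/50.64 = 42.62 mg/L.
Half-life 0.45 d → k = ln 2 / 0.45 = 1.540 d⁻¹.
42.62·exp(−k·t) = 12 → t = ln(42.62/12)/k = 71100 s = 19.75 h.

19.7 h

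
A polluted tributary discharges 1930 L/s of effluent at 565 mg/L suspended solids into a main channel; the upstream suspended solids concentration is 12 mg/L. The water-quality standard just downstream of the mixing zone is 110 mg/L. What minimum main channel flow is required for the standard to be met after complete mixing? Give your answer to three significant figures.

8960 L/s

Set C_mix = 110: (Q·12.00 + 1930·565.0) / (Q + 1930) = 110
→ Q = 1930·(565.0 − 110)/(110 − 12.00) = 8961 L/s.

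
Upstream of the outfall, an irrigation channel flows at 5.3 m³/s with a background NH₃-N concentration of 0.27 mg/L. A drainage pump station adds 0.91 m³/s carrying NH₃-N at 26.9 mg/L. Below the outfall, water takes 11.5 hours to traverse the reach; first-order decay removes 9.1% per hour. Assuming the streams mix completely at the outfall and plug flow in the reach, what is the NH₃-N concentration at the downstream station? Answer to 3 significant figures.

1.39 mg/L

After mixing, C = (5.300·0.2700 + 0.9100·26.90) / 6.210 = 25.91/6.210 = 4.172 mg/L.
9.1%/h lost → k = −ln(1 − 0.091) = 0.09541 h⁻¹.
Applying C = C₀e^(−kt): 4.172 × 0.3338 = 1.393 mg/L.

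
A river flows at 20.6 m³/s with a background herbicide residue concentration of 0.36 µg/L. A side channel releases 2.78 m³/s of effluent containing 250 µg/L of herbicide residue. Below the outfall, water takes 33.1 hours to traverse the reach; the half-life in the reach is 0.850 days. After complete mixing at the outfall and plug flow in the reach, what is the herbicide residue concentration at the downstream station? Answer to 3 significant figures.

9.76 µg/L

Flow-weighted average: C = (20.60·0.3600 + 2.780·250.0) / 23.38 = 702.4/23.38 = 30.04 µg/L.
Half-life 0.850 d → k = ln 2 / 0.850 = 0.8155 d⁻¹.
First-order decay: C = 30.04·exp(−k·t) = 30.04·0.3248 = 9.757 µg/L.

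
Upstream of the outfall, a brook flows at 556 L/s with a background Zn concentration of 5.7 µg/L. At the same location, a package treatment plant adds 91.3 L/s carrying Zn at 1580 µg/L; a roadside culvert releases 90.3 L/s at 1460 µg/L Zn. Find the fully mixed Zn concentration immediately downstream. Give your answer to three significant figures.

After mixing, C = (556.0·5.700 + 91.30·1580 + 90.30·1460) / 737.6 = 279300/737.6 = 378.6 µg/L.

379 µg/L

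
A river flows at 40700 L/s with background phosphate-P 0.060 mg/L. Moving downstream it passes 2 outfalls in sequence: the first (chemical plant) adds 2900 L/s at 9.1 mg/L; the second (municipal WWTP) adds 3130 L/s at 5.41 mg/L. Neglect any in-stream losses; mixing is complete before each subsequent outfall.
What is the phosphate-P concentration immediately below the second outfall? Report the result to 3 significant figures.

0.979 mg/L

Outfall 1: combined Q = 43600 L/s; C = (40700·0.06000 + 2900·9.100)/43600 = 0.6613 mg/L.
Outfall 2: combined Q = 46730 L/s; C = (43600·0.6613 + 3130·5.410)/46730 = 0.9794 mg/L.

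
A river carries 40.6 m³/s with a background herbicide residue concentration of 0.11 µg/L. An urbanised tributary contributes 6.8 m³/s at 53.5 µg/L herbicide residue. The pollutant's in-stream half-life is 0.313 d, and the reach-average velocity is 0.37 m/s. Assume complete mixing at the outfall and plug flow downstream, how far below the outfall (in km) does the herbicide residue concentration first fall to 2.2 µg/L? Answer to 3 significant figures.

18.2 km

After mixing, C = (40.60·0.1100 + 6.800·53.50) / 47.40 = 368.3/47.40 = 7.769 µg/L.
Half-life 0.313 d → k = ln 2 / 0.313 = 2.215 d⁻¹.
Set 7.769·exp(−k·t) = 2.2 → t = ln(7.769/2.2)/k = 49230 s = 13.67 h.
Distance = v·t = 0.37·49230 = 18210 m = 18.21 km.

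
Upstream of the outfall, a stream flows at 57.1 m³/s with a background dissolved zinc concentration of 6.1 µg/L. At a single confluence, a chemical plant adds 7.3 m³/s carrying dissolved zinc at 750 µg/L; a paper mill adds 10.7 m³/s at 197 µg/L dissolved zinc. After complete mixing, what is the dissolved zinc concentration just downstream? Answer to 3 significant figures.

106 µg/L

After mixing, C = (57.10·6.100 + 7.300·750.0 + 10.70·197.0) / 75.10 = 7931/75.10 = 105.6 µg/L.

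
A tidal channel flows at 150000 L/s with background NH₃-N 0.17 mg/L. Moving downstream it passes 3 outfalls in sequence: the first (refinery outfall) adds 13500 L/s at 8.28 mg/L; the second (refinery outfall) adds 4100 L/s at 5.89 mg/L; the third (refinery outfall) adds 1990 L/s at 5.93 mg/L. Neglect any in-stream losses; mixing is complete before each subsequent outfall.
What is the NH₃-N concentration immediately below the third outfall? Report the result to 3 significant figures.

Outfall 1: combined Q = 163500 L/s; C = (150000·0.1700 + 13500·8.280)/163500 = 0.8396 mg/L.
Outfall 2: combined Q = 167600 L/s; C = (163500·0.8396 + 4100·5.890)/167600 = 0.9632 mg/L.
Outfall 3: combined Q = 169600 L/s; C = (167600·0.9632 + 1990·5.930)/169600 = 1.021 mg/L.

1.02 mg/L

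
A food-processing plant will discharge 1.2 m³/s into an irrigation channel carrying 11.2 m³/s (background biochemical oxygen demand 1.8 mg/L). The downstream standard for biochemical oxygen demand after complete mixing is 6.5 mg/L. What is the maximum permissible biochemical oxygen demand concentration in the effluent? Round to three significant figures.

At the limit, (Qr·Cr + Qe·Cₑ)/(Qr + Qe) = 6.5:
Cₑ = (12.40·6.5 − 11.20·1.800) / 1.200 = 50.37 mg/L.

50.4 mg/L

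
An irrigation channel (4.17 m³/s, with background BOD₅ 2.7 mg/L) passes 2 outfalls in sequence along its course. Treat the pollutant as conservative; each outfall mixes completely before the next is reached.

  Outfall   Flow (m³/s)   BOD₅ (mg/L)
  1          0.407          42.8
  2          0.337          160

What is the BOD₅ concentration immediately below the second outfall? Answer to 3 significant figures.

16.8 mg/L

Below outfall 1: Q → 4.577 m³/s, C = (4.170·2.700 + 0.4070·42.80)/4.577 = 6.266 mg/L.
Below outfall 2: Q → 4.914 m³/s, C = (4.577·6.266 + 0.3370·160.0)/4.914 = 16.81 mg/L.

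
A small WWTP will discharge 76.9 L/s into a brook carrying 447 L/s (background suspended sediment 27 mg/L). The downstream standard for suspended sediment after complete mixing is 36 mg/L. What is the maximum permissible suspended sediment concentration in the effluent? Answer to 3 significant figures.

88.3 mg/L

At the limit, (Qr·Cr + Qe·Cₑ)/(Qr + Qe) = 36:
Cₑ = (523.9·36 − 447.0·27.00) / 76.90 = 88.31 mg/L.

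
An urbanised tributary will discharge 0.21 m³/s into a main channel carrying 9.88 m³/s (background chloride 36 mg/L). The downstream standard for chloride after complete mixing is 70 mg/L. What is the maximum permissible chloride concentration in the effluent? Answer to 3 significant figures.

1670 mg/L

At the limit, (Qr·Cr + Qe·Cₑ)/(Qr + Qe) = 70:
Cₑ = (10.09·70 − 9.880·36.00) / 0.2100 = 1670 mg/L.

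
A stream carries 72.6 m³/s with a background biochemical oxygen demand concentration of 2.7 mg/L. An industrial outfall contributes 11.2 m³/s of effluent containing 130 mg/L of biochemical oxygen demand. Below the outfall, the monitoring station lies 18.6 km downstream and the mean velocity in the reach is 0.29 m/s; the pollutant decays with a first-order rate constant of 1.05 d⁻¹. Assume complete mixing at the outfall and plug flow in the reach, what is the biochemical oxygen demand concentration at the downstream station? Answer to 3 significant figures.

9.04 mg/L

Flow-weighted average: C = (72.60·2.700 + 11.20·130.0) / 83.80 = 1652/83.80 = 19.71 mg/L.
Travel time t = 18.6·1000 / 0.29 = 64140 s = 17.82 h.
First-order decay: C = 19.71·exp(−k·t) = 19.71·0.4587 = 9.042 mg/L.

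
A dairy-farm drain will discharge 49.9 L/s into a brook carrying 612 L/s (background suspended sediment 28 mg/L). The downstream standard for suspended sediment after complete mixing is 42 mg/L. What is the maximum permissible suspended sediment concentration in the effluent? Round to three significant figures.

214 mg/L

At the limit, (Qr·Cr + Qe·Cₑ)/(Qr + Qe) = 42:
Cₑ = (661.9·42 − 612.0·28.00) / 49.90 = 213.7 mg/L.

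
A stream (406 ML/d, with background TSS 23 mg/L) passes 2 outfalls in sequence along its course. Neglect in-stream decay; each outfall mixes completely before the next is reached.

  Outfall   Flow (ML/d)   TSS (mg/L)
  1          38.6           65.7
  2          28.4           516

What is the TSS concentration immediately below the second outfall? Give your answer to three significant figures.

56.1 mg/L

Below outfall 1: Q → 444.6 ML/d, C = (406.0·23.00 + 38.60·65.70)/444.6 = 26.71 mg/L.
Below outfall 2: Q → 473.0 ML/d, C = (444.6·26.71 + 28.40·516.0)/473.0 = 56.09 mg/L.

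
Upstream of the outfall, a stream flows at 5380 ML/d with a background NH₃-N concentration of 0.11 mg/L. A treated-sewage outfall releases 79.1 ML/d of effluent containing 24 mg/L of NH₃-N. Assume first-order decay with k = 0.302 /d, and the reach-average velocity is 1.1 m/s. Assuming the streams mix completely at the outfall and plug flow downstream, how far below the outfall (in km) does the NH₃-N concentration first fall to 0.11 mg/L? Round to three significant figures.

Mixed concentration C = ΣQC/ΣQ = (5380·0.1100 + 79.10·24.00) / 5459 = 2490/5459 = 0.4562 mg/L.
Set 0.4562·exp(−k·t) = 0.11 → t = ln(0.4562/0.11)/k = 406900 s = 113.0 h.
Distance = v·t = 1.1·406900 = 447600 m = 447.6 km.

448 km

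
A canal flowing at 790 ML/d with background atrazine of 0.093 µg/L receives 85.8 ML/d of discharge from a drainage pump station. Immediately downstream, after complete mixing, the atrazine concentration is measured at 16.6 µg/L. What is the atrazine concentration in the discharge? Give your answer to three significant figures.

Mass balance: 790.0·0.09300 + 85.80·Cₑ = 875.8·16.60
→ Cₑ = (875.8·16.60 − 790.0·0.09300) / 85.80 = 168.6 µg/L.

169 µg/L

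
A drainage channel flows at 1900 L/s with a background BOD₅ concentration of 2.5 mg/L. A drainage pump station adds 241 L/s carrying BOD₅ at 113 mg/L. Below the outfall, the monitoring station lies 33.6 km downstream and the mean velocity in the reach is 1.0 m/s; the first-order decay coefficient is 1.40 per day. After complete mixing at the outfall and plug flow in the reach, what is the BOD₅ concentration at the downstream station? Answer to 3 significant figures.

Mass balance: C = (1900·2.500 + 241.0·113.0) / 2141 = 31980/2141 = 14.94 mg/L.
Travel time t = 33.6·1000 / 1.0 = 33600 s = 9.333 h.
Decay over the reach: 14.94·exp(−kt) = 14.94·0.5802 = 8.667 mg/L.

8.67 mg/L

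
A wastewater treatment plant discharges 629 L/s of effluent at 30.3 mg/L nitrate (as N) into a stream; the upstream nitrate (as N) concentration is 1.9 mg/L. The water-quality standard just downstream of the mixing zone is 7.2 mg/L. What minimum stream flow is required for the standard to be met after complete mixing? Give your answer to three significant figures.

2740 L/s

Set C_mix = 7.2: (Q·1.900 + 629.0·30.30) / (Q + 629.0) = 7.2
→ Q = 629.0·(30.30 − 7.2)/(7.2 − 1.900) = 2741 L/s.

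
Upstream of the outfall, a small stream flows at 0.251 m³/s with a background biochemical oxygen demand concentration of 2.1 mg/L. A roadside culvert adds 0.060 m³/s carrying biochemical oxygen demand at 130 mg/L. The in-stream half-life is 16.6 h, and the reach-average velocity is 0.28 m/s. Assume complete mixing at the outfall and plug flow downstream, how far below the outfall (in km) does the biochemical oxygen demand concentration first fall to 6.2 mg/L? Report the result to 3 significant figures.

Mass balance: C = (0.2510·2.100 + 0.06000·130.0) / 0.3110 = 8.327/0.3110 = 26.78 mg/L.
Half-life 16.6 h → k = ln 2 / 16.6 = 0.04176 h⁻¹ = 1.002 d⁻¹.
Set 26.78·exp(−k·t) = 6.2 → t = ln(26.78/6.2)/k = 126100 s = 35.04 h.
Distance = v·t = 0.28·126100 = 35320 m = 35.32 km.

35.3 km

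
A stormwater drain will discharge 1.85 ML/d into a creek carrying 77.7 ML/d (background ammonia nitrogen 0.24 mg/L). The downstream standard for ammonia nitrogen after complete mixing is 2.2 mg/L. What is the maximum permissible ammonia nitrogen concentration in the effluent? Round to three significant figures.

84.5 mg/L

At the limit, (Qr·Cr + Qe·Cₑ)/(Qr + Qe) = 2.2:
Cₑ = (79.55·2.2 − 77.70·0.2400) / 1.850 = 84.52 mg/L.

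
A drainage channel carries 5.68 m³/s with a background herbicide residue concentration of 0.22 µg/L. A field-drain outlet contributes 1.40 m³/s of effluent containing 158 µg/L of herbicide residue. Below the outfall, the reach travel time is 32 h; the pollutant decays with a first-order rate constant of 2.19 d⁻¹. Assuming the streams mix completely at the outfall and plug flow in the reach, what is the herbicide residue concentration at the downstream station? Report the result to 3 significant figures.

1.69 µg/L

Flow-weighted average: C = (5.680·0.2200 + 1.400·158.0) / 7.080 = 222.4/7.080 = 31.42 µg/L.
First-order decay: C = 31.42·exp(−k·t) = 31.42·0.05393 = 1.695 µg/L.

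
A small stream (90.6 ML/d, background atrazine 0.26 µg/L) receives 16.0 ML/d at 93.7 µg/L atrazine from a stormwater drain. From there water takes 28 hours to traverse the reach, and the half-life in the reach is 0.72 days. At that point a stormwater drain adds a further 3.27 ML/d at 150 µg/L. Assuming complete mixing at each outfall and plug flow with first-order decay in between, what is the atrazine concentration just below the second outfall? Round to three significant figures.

8.97 µg/L

Flow-weighted average: C = (90.60·0.2600 + 16.00·93.70) / 106.6 = 1523/106.6 = 14.28 µg/L; combined flow 106.6 ML/d.
Half-life 0.72 d → k = ln 2 / 0.72 = 0.9627 d⁻¹.
Applying C = C₀e^(−kt): 14.28 × 0.3253 = 4.646 µg/L.
At the second outfall, C = (106.6·4.646 + 3.270·150.0) / (106.6 + 3.270) = 8.972 µg/L.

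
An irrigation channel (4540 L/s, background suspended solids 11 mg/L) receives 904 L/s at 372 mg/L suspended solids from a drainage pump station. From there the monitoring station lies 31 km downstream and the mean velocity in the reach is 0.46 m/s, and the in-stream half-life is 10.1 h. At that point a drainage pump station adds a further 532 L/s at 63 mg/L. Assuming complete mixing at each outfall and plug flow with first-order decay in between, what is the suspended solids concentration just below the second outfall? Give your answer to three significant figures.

Mass balance: C = (4540·11.00 + 904.0·372.0) / 5444 = 386200/5444 = 70.95 mg/L; combined flow 5444 L/s.
Travel time t = 31·1000 / 0.46 = 67390 s = 18.72 h.
Half-life 10.1 h → k = ln 2 / 10.1 = 0.06863 h⁻¹ = 1.647 d⁻¹.
After decay, C = 70.95 × e^(−kt) = 70.95 × 0.2767 = 19.63 mg/L.
Second outfall: C = (5444·19.63 + 532.0·63.00)/5976 = 23.49 mg/L.

23.5 mg/L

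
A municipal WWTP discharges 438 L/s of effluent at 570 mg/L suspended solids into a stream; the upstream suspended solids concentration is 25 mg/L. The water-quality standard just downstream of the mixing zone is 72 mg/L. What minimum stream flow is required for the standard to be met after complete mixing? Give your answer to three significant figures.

4640 L/s

Set C_mix = 72: (Q·25.00 + 438.0·570.0) / (Q + 438.0) = 72
→ Q = 438.0·(570.0 − 72)/(72 − 25.00) = 4641 L/s.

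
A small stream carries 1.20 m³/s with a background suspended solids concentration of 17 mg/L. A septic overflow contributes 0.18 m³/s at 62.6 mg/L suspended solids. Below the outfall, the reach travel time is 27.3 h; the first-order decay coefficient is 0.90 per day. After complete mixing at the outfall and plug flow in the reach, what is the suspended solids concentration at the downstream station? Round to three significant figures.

8.24 mg/L

After mixing, C = (1.200·17.00 + 0.1800·62.60) / 1.380 = 31.67/1.380 = 22.95 mg/L.
After decay, C = 22.95 × e^(−kt) = 22.95 × 0.3592 = 8.244 mg/L.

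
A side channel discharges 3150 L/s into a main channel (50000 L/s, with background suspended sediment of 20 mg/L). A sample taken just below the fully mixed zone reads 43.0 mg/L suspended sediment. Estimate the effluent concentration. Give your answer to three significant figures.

408 mg/L

Mass balance: 50000·20.00 + 3150·Cₑ = 53150·43.00
→ Cₑ = (53150·43.00 − 50000·20.00) / 3150 = 408.1 mg/L.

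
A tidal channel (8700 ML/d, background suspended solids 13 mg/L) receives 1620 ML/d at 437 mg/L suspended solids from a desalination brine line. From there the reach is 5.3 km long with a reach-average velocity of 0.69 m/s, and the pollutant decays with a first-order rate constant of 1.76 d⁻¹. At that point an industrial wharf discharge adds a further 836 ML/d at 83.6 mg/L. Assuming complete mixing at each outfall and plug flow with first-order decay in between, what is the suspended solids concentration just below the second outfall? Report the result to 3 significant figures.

69.2 mg/L

Mass balance: C = (8700·13.00 + 1620·437.0) / 10320 = 821000/10320 = 79.56 mg/L; combined flow 10320 ML/d.
Travel time t = 5.3·1000 / 0.69 = 7681 s = 2.134 h.
After decay, C = 79.56 × e^(−kt) = 79.56 × 0.8552 = 68.03 mg/L.
Second outfall: C = (10320·68.03 + 836.0·83.60)/11160 = 69.20 mg/L.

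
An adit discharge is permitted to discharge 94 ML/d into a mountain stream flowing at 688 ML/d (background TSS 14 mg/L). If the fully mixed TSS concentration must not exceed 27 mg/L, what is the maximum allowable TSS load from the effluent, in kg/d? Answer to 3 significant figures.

Mass balance at the limit: 688.0·14.00 + 94.00·Cₑ = 782.0·27 → Cₑ = 122.1 mg/L.
94.00 ML/d = 1.088 m³/s. Load = 1.088 m³/s × 122.1 g/m³ × 86 400 s/d = 11480 kg/d.

11500 kg/d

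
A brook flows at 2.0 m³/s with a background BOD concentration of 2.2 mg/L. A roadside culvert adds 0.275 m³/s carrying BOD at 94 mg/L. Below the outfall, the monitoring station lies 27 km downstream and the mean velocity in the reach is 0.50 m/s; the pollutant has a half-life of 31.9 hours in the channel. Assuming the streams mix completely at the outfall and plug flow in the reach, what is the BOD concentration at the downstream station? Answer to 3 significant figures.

Conservation of mass: C = (2.000·2.200 + 0.2750·94.00) / 2.275 = 30.25/2.275 = 13.30 mg/L.
Travel time t = 27·1000 / 0.50 = 54000 s = 15.00 h.
Half-life 31.9 h → k = ln 2 / 31.9 = 0.02173 h⁻¹ = 0.5215 d⁻¹.
First-order decay: C = 13.30·exp(−k·t) = 13.30·0.7219 = 9.598 mg/L.

9.60 mg/L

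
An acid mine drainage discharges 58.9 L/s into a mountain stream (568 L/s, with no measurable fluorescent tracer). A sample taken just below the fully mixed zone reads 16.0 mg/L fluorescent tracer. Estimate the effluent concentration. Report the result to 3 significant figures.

170 mg/L

Mass balance: 568.0·0 + 58.90·Cₑ = 626.9·16.00
→ Cₑ = (626.9·16.00 − 568.0·0) / 58.90 = 170.3 mg/L.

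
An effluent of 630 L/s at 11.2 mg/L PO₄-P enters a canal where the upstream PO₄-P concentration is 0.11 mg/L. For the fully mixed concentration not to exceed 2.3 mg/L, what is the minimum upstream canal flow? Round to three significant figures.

2560 L/s

Set C_mix = 2.3: (Q·0.1100 + 630.0·11.20) / (Q + 630.0) = 2.3
→ Q = 630.0·(11.20 − 2.3)/(2.3 − 0.1100) = 2560 L/s.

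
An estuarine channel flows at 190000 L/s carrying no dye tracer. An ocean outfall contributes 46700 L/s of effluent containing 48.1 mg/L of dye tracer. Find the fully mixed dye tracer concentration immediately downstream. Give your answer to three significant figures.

9.49 mg/L

Mass balance: C = (190000·0 + 46700·48.10) / 236700 = 2246000/236700 = 9.490 mg/L.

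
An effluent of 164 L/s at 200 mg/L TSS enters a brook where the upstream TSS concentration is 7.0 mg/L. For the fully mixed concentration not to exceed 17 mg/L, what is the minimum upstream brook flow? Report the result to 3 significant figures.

3000 L/s

Set C_mix = 17: (Q·7.000 + 164.0·200.0) / (Q + 164.0) = 17
→ Q = 164.0·(200.0 − 17)/(17 − 7.000) = 3001 L/s.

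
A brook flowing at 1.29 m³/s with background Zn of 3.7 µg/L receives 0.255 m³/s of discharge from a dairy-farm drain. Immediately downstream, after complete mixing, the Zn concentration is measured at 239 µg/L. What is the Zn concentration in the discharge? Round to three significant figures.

Mass balance: 1.290·3.700 + 0.2550·Cₑ = 1.545·239.0
→ Cₑ = (1.545·239.0 − 1.290·3.700) / 0.2550 = 1429 µg/L.

1430 µg/L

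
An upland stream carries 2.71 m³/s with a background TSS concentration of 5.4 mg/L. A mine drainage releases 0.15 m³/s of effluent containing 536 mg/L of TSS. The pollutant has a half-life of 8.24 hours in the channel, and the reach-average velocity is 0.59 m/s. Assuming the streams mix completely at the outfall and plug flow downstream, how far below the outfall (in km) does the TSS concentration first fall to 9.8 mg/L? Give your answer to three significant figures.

Conservation of mass: C = (2.710·5.400 + 0.1500·536.0) / 2.860 = 95.03/2.860 = 33.23 mg/L.
Half-life 8.24 h → k = ln 2 / 8.24 = 0.08412 h⁻¹ = 2.019 d⁻¹.
Set 33.23·exp(−k·t) = 9.8 → t = ln(33.23/9.8)/k = 52260 s = 14.52 h.
Distance = v·t = 0.59·52260 = 30830 m = 30.83 km.

30.8 km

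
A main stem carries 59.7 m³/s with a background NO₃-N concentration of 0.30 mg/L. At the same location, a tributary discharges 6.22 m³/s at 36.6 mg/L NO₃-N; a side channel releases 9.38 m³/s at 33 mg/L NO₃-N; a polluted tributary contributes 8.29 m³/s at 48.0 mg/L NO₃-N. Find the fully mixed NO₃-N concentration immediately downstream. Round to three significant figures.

11.4 mg/L

Conservation of mass: C = (59.70·0.3000 + 6.220·36.60 + 9.380·33.00 + 8.290·48.00) / 83.59 = 953.0/83.59 = 11.40 mg/L.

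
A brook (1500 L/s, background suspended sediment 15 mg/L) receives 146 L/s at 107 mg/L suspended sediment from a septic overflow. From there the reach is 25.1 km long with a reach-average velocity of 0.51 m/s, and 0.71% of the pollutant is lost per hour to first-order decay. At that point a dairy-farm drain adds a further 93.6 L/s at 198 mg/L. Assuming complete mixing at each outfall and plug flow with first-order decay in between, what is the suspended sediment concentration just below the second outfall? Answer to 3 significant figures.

Mixed concentration C = ΣQC/ΣQ = (1500·15.00 + 146.0·107.0) / 1646 = 38120/1646 = 23.16 mg/L; combined flow 1646 L/s.
Travel time t = 25.1·1000 / 0.51 = 49220 s = 13.67 h.
0.71%/h lost → k = −ln(1 − 0.0071) = 0.007125 h⁻¹.
After decay, C = 23.16 × e^(−kt) = 23.16 × 0.9072 = 21.01 mg/L.
At the second outfall, C = (1646·21.01 + 93.60·198.0) / (1646 + 93.60) = 30.53 mg/L.

30.5 mg/L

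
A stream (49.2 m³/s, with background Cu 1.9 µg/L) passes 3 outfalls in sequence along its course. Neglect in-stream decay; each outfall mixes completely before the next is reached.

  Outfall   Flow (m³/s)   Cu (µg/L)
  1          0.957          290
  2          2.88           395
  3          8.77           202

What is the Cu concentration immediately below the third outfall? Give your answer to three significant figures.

Below outfall 1: Q → 50.16 m³/s, C = (49.20·1.900 + 0.9570·290.0)/50.16 = 7.397 µg/L.
Below outfall 2: Q → 53.04 m³/s, C = (50.16·7.397 + 2.880·395.0)/53.04 = 28.44 µg/L.
Below outfall 3: Q → 61.81 m³/s, C = (53.04·28.44 + 8.770·202.0)/61.81 = 53.07 µg/L.

53.1 µg/L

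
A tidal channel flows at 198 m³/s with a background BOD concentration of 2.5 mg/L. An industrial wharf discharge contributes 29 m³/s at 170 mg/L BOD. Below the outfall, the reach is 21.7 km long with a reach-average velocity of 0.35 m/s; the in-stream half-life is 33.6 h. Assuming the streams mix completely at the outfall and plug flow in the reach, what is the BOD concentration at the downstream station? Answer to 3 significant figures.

16.8 mg/L

Flow-weighted average: C = (198.0·2.500 + 29.00·170.0) / 227.0 = 5425/227.0 = 23.90 mg/L.
Travel time t = 21.7·1000 / 0.35 = 62000 s = 17.22 h.
Half-life 33.6 h → k = ln 2 / 33.6 = 0.02063 h⁻¹ = 0.4951 d⁻¹.
After decay, C = 23.90 × e^(−kt) = 23.90 × 0.7010 = 16.75 mg/L.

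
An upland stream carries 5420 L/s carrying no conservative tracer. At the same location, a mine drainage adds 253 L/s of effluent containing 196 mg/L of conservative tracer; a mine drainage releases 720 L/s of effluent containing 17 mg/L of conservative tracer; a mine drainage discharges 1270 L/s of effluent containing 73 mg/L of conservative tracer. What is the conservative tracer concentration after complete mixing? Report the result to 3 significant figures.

After mixing, C = (5420·0 + 253.0·196.0 + 720.0·17.00 + 1270·73.00) / 7663 = 154500/7663 = 20.17 mg/L.

20.2 mg/L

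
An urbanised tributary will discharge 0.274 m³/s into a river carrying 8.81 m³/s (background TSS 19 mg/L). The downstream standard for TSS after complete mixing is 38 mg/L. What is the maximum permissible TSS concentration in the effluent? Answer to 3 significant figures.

649 mg/L

At the limit, (Qr·Cr + Qe·Cₑ)/(Qr + Qe) = 38:
Cₑ = (9.084·38 − 8.810·19.00) / 0.2740 = 648.9 mg/L.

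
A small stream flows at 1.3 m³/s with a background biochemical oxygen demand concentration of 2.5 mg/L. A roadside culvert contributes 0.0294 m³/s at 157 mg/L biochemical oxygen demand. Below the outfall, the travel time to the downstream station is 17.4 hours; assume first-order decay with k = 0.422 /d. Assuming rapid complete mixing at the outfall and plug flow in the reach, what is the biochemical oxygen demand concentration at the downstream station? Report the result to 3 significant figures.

Flow-weighted average: C = (1.300·2.500 + 0.02940·157.0) / 1.329 = 7.866/1.329 = 5.917 mg/L.
After decay, C = 5.917 × e^(−kt) = 5.917 × 0.7364 = 4.357 mg/L.

4.36 mg/L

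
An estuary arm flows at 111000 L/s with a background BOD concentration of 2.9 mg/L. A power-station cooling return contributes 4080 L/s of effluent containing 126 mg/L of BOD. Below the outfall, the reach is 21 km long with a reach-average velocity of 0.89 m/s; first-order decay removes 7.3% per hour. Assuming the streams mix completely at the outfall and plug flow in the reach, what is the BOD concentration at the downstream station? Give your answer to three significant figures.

4.42 mg/L

Mass balance: C = (111000·2.900 + 4080·126.0) / 115100 = 836000/115100 = 7.264 mg/L.
Travel time t = 21·1000 / 0.89 = 23600 s = 6.554 h.
7.3%/h lost → k = −ln(1 − 0.073) = 0.07580 h⁻¹.
First-order decay: C = 7.264·exp(−k·t) = 7.264·0.6085 = 4.420 mg/L.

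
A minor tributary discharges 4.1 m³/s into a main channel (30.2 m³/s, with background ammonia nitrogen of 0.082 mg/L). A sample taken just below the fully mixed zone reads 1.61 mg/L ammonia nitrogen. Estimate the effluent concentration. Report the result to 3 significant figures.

Mass balance: 30.20·0.08200 + 4.100·Cₑ = 34.30·1.610
→ Cₑ = (34.30·1.610 − 30.20·0.08200) / 4.100 = 12.87 mg/L.

12.9 mg/L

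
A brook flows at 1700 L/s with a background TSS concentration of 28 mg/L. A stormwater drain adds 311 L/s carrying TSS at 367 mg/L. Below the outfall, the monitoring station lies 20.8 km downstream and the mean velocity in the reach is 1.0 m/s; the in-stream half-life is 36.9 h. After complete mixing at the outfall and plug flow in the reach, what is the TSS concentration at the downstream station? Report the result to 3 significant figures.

Mixed concentration C = ΣQC/ΣQ = (1700·28.00 + 311.0·367.0) / 2011 = 161700/2011 = 80.43 mg/L.
Travel time t = 20.8·1000 / 1.0 = 20800 s = 5.778 h.
Half-life 36.9 h → k = ln 2 / 36.9 = 0.01878 h⁻¹ = 0.4508 d⁻¹.
Applying C = C₀e^(−kt): 80.43 × 0.8971 = 72.15 mg/L.

72.2 mg/L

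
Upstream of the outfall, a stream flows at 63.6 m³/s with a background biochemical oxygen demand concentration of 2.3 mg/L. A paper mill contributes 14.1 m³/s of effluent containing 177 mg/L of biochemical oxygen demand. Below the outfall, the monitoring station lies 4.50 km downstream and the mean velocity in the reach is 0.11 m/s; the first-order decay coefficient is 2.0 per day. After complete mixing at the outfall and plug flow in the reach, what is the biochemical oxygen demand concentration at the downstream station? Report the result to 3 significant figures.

After mixing, C = (63.60·2.300 + 14.10·177.0) / 77.70 = 2642/77.70 = 34.00 mg/L.
Travel time t = 4.50·1000 / 0.11 = 40910 s = 11.36 h.
After decay, C = 34.00 × e^(−kt) = 34.00 × 0.3879 = 13.19 mg/L.

13.2 mg/L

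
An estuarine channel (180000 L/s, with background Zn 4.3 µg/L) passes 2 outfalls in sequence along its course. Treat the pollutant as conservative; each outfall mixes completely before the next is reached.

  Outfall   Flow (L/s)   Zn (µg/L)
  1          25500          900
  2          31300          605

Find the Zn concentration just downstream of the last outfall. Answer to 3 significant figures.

Outfall 1: combined Q = 205500 L/s; C = (180000·4.300 + 25500·900.0)/205500 = 115.4 µg/L.
Outfall 2: combined Q = 236800 L/s; C = (205500·115.4 + 31300·605.0)/236800 = 180.2 µg/L.

180 µg/L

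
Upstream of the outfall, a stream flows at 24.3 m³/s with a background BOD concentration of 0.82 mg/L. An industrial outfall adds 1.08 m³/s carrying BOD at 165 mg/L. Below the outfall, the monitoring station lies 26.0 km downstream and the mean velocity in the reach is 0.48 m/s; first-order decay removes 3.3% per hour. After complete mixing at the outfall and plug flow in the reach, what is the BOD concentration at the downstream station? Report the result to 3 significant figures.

4.71 mg/L

Mixed concentration C = ΣQC/ΣQ = (24.30·0.8200 + 1.080·165.0) / 25.38 = 198.1/25.38 = 7.806 mg/L.
Travel time t = 26.0·1000 / 0.48 = 54170 s = 15.05 h.
3.3%/h lost → k = −ln(1 − 0.033) = 0.03356 h⁻¹.
First-order decay: C = 7.806·exp(−k·t) = 7.806·0.6036 = 4.712 mg/L.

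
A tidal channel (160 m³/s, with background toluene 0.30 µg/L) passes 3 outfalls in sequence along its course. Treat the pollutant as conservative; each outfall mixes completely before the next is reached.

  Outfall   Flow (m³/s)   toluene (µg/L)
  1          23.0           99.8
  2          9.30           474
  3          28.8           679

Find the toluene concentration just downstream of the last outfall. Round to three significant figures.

119 µg/L

Outfall 1: combined Q = 183.0 m³/s; C = (160.0·0.3000 + 23.00·99.80)/183.0 = 12.81 µg/L.
Outfall 2: combined Q = 192.3 m³/s; C = (183.0·12.81 + 9.300·474.0)/192.3 = 35.11 µg/L.
Outfall 3: combined Q = 221.1 m³/s; C = (192.3·35.11 + 28.80·679.0)/221.1 = 119.0 µg/L.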